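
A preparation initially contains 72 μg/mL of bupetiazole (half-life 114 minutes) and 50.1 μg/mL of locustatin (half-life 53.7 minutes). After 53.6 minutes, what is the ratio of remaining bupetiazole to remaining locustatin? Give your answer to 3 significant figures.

bupetiazole: 72 × (1/2)^(53.6/114) = 72 × (1/2)^0.47018 ≈ 51.975 μg/mL.
locustatin: 50.1 × (1/2)^(53.6/53.7) = 50.1 × (1/2)^0.99814 ≈ 25.082 μg/mL.
Ratio ≈ 51.975 / 25.082 ≈ 2.0722.

2.07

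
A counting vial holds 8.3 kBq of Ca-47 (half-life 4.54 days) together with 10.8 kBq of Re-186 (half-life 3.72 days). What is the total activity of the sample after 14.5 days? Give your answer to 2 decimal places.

1.63 kBq

Ca-47: 8.3 × (1/2)^(14.5/4.54) = 8.3 × (1/2)^3.1938 ≈ 0.90707 kBq.
Re-186: 10.8 × (1/2)^(14.5/3.72) = 10.8 × (1/2)^3.8978 ≈ 0.72453 kBq.
Total = 0.90707 + 0.72453 ≈ 1.6316 kBq.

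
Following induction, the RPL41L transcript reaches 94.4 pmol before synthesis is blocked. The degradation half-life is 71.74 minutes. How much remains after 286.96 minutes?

5.9 pmol

Elapsed time is 4 half-lives (286.96/71.74).
Each half-life halves the amount: 94.4 × (1/2)^4 = 94.4/16 = 5.9 pmol.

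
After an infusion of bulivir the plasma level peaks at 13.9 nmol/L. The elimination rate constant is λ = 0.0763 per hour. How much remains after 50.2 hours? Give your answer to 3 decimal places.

t½ = ln 2 / λ = 0.69315 / 0.0763 ≈ 9.0845 hours.
Number of half-lives: n = 50.2/9.0845 ≈ 5.5259.
Remaining = 13.9 × (1/2)^5.5259 = 13.9 × 0.021704 ≈ 0.30169 nmol/L.

0.302 nmol/L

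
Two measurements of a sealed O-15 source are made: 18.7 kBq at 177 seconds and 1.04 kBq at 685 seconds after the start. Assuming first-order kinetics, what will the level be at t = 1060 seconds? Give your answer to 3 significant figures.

Over Δt = 685 − 177 = 508 seconds, the level fell by a factor of 18.7/1.04 ≈ 17.981.
n = log₂(17.981) ≈ 4.1684 half-lives, so t½ = 508/4.1684 ≈ 121.87 seconds.
From t = 685 to t = 1060: 1.04 × (1/2)^((1060−685)/121.87) ≈ 0.12324 kBq.

0.123 kBq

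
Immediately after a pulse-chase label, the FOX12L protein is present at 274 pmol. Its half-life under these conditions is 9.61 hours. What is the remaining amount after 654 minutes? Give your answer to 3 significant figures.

Convert the elapsed time: 654 minutes = 10.9 hours.
Number of half-lives: n = 10.9/9.61 ≈ 1.1342.
Remaining = 274 × (1/2)^1.1342 = 274 × 0.45558 ≈ 124.83 pmol.

125 pmol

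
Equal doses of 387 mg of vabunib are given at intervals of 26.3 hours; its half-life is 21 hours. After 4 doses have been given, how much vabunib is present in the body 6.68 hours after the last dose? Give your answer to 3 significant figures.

518 mg

The 4 doses were given 85.58, 59.28, 32.98, 6.68 hours ago.
Total = 387·(1/2)^(85.58/21) + 387·(1/2)^(59.28/21) + 387·(1/2)^(32.98/21) + 387·(1/2)^(6.68/21)
      = 22.958 + 54.695 + 130.3 + 310.42 ≈ 518.38 mg.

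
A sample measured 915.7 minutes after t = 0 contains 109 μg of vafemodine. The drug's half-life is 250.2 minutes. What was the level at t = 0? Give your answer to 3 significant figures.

1380 μg

Number of half-lives elapsed: n = 915.7/250.2 ≈ 3.6599.
A₀ = A × 2^n = 109 × 2^3.6599 = 109 × 12.64 ≈ 1377.7 μg.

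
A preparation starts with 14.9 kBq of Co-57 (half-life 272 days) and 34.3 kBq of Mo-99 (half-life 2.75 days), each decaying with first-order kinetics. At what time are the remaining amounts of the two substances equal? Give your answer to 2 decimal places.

Set 14.9·(1/2)^(t/272) = 34.3·(1/2)^(t/2.75).
Taking log₂: log₂(14.9/34.3) = t·(1/272 − 1/2.75).
log₂(0.4344) = -1.2029; 1/272 − 1/2.75 = -0.35996.
t = -1.2029 / -0.35996 ≈ 3.3418 days.

3.34 days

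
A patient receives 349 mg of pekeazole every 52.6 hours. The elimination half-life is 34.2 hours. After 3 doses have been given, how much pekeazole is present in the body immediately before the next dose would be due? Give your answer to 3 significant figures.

176 mg

The 3 doses were given 157.8, 105.2, 52.6 hours ago.
Total = 349·(1/2)^(157.8/34.2) + 349·(1/2)^(105.2/34.2) + 349·(1/2)^(52.6/34.2)
      = 14.252 + 41.386 + 120.18 ≈ 175.82 mg.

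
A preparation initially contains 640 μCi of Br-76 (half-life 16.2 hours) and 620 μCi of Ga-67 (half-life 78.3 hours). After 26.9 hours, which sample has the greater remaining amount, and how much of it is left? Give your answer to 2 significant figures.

Br-76: 640 × (1/2)^1.6605 ≈ 202.45 μCi.
Ga-67: 620 × (1/2)^0.34355 ≈ 488.62 μCi.
Ga-67 has more remaining, at ≈ 488.62 μCi.

Ga-67, 490 μCi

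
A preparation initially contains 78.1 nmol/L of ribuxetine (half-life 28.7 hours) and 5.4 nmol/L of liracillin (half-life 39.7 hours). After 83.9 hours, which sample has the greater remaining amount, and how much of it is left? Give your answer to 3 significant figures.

ribuxetine, 10.3 nmol/L

ribuxetine: 78.1 × (1/2)^2.9233 ≈ 10.295 nmol/L.
liracillin: 5.4 × (1/2)^2.1134 ≈ 1.248 nmol/L.
Ribuxetine has more remaining, at ≈ 10.295 nmol/L.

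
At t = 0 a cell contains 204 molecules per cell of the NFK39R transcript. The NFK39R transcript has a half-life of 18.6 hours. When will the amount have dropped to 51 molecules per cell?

51/204 = 1/4, so 2 half-lives have elapsed.
t = 2 × 18.6 = 37.2 hours.

37.2 hours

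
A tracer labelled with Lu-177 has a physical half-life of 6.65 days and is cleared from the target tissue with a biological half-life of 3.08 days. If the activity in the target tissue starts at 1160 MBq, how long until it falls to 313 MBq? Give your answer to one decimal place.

1/t_eff = 1/t_phys + 1/t_biol = 1/6.65 + 1/3.08 = 0.47505 per day.
t_eff = 6.65 × 3.08 / (6.65 + 3.08) ≈ 2.105 days.
n = log₂(1160/313) ≈ 1.8899; t = 1.8899 × 2.105 ≈ 3.9783 days.

4.0 days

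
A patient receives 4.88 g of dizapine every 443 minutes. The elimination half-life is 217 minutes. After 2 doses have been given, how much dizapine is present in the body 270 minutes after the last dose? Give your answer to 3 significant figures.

2.56 g

The 2 doses were given 713, 270 minutes ago.
Total = 4.88·(1/2)^(713/217) + 4.88·(1/2)^(270/217)
      = 0.5004 + 2.06 ≈ 2.5604 g.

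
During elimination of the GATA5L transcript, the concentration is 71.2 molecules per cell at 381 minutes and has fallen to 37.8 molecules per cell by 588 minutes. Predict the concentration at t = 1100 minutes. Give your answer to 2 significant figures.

Over Δt = 588 − 381 = 207 minutes, the level fell by a factor of 71.2/37.8 ≈ 1.8836.
n = log₂(1.8836) ≈ 0.91349 half-lives, so t½ = 207/0.91349 ≈ 226.6 minutes.
From t = 588 to t = 1100: 37.8 × (1/2)^((1100−588)/226.6) ≈ 7.8946 molecules per cell.

7.9 molecules per cell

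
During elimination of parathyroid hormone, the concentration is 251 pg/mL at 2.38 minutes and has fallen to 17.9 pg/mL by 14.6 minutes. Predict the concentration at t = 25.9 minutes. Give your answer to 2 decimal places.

Over Δt = 14.6 − 2.38 = 12.22 minutes, the level fell by a factor of 251/17.9 ≈ 14.022.
n = log₂(14.022) ≈ 3.8097 half-lives, so t½ = 12.22/3.8097 ≈ 3.2076 minutes.
From t = 14.6 to t = 25.9: 17.9 × (1/2)^((25.9−14.6)/3.2076) ≈ 1.5573 pg/mL.

1.56 pg/mL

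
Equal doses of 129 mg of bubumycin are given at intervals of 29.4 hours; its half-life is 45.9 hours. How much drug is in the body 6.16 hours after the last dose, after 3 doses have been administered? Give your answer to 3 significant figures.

241 mg

The 3 doses were given 64.96, 35.56, 6.16 hours ago.
Total = 129·(1/2)^(64.96/45.9) + 129·(1/2)^(35.56/45.9) + 129·(1/2)^(6.16/45.9)
      = 48.368 + 75.4 + 117.54 ≈ 241.31 mg.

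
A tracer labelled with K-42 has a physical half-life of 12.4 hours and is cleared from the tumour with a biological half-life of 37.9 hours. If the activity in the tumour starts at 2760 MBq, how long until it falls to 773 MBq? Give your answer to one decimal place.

17.2 hours

1/t_eff = 1/t_phys + 1/t_biol = 1/12.4 + 1/37.9 = 0.10703 per hour.
t_eff = 12.4 × 37.9 / (12.4 + 37.9) ≈ 9.3431 hours.
n = log₂(2760/773) ≈ 1.8361; t = 1.8361 × 9.3431 ≈ 17.155 hours.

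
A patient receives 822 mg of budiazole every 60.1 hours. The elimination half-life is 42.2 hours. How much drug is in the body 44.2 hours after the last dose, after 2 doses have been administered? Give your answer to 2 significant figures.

550 mg

The 2 doses were given 104.3, 44.2 hours ago.
Total = 822·(1/2)^(104.3/42.2) + 822·(1/2)^(44.2/42.2)
      = 148.2 + 397.72 ≈ 545.92 mg.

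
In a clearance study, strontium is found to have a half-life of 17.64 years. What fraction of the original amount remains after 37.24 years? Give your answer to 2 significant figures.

n = 37.24/17.64 ≈ 2.1111 half-lives.
Fraction remaining = (1/2)^2.1111 ≈ 0.23147.

0.23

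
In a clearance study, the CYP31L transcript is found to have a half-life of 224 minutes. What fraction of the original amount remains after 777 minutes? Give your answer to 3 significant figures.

0.0903

n = 777/224 ≈ 3.4688 half-lives.
Fraction remaining = (1/2)^3.4688 ≈ 0.090324.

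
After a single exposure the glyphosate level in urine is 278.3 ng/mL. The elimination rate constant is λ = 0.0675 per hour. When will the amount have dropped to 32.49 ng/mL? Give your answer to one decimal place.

31.8 hours

t½ = ln 2 / λ = 0.69315 / 0.0675 ≈ 10.269 hours.
Fraction remaining = 32.49/278.3 ≈ 0.11674.
n = log₂(278.3/32.49) = ln(8.5657)/ln 2 ≈ 3.0986 half-lives.
t = n × t½ = 3.0986 × 10.269 ≈ 31.819 hours.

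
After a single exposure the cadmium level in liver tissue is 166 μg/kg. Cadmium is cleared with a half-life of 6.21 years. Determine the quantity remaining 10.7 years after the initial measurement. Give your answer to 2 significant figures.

50 μg/kg

Number of half-lives: n = 10.7/6.21 ≈ 1.723.
Remaining = 166 × (1/2)^1.723 = 166 × 0.30291 ≈ 50.283 μg/kg.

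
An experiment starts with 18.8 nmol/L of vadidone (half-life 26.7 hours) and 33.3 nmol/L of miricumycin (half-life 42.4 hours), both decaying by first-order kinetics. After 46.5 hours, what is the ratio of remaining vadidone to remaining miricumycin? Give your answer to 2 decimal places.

0.36

vadidone: 18.8 × (1/2)^(46.5/26.7) = 18.8 × (1/2)^1.7416 ≈ 5.622 nmol/L.
miricumycin: 33.3 × (1/2)^(46.5/42.4) = 33.3 × (1/2)^1.0967 ≈ 15.571 nmol/L.
Ratio ≈ 5.622 / 15.571 ≈ 0.36107.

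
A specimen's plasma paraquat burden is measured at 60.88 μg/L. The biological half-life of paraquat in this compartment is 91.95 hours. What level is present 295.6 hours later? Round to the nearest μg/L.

Number of half-lives: n = 295.6/91.95 ≈ 3.2148.
Remaining = 60.88 × (1/2)^3.2148 = 60.88 × 0.10771 ≈ 6.5573 μg/L.

7 μg/L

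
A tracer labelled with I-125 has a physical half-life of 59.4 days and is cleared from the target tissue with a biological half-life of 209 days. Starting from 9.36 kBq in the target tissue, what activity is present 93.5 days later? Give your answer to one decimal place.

2.3 kBq

1/t_eff = 1/t_phys + 1/t_biol = 1/59.4 + 1/209 = 0.02162 per day.
t_eff = 59.4 × 209 / (59.4 + 209) ≈ 46.254 days.
Remaining = 9.36 × (1/2)^(93.5/46.254) = 9.36 × (1/2)^2.0214 ≈ 2.3055 kBq.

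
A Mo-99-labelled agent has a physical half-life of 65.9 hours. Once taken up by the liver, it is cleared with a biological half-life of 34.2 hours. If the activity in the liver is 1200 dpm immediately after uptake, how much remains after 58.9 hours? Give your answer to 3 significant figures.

1/t_eff = 1/t_phys + 1/t_biol = 1/65.9 + 1/34.2 = 0.044414 per hour.
t_eff = 65.9 × 34.2 / (65.9 + 34.2) ≈ 22.515 hours.
Remaining = 1200 × (1/2)^(58.9/22.515) = 1200 × (1/2)^2.616 ≈ 195.74 dpm.

196 dpm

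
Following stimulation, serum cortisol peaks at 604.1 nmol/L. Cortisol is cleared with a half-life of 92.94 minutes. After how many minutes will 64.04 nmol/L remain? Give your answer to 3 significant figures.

301 minutes

Fraction remaining = 64.04/604.1 ≈ 0.10601.
n = log₂(604.1/64.04) = ln(9.4332)/ln 2 ≈ 3.2377 half-lives.
t = n × t½ = 3.2377 × 92.94 ≈ 300.92 minutes.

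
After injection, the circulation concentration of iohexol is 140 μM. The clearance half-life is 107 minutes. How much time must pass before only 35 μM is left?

214 minutes

35/140 = 1/4, so 2 half-lives have elapsed.
t = 2 × 107 = 214 minutes.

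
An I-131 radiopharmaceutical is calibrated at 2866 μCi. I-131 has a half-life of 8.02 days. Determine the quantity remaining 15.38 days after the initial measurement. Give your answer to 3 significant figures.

759 μCi

Number of half-lives: n = 15.38/8.02 ≈ 1.9177.
Remaining = 2866 × (1/2)^1.9177 = 2866 × 0.26468 ≈ 758.56 μCi.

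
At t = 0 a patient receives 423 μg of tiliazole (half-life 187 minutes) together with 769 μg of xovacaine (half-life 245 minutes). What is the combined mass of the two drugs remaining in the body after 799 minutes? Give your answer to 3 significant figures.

tiliazole: 423 × (1/2)^(799/187) = 423 × (1/2)^4.2727 ≈ 21.884 μg.
xovacaine: 769 × (1/2)^(799/245) = 769 × (1/2)^3.2612 ≈ 80.205 μg.
Total = 21.884 + 80.205 ≈ 102.09 μg.

102 μg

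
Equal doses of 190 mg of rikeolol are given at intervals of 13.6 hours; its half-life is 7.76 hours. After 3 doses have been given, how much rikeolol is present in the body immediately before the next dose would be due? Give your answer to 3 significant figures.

The 3 doses were given 40.8, 27.2, 13.6 hours ago.
Total = 190·(1/2)^(40.8/7.76) + 190·(1/2)^(27.2/7.76) + 190·(1/2)^(13.6/7.76)
      = 4.9661 + 16.734 + 56.387 ≈ 78.087 mg.

78.1 mg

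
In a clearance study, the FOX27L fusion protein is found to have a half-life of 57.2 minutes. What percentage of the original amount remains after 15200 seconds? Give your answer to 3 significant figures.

15200 seconds = 253.333 minutes.
n = 253.333/57.2 ≈ 4.4289 half-lives.
Fraction remaining = (1/2)^4.4289 ≈ 0.046427, i.e. 4.6427%.

4.64%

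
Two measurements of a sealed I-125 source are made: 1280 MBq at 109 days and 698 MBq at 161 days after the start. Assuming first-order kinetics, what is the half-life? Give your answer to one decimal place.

59.4 days

Over Δt = 161 − 109 = 52 days, the level fell by a factor of 1280/698 ≈ 1.8338.
n = log₂(1.8338) ≈ 0.87484 half-lives, so t½ = 52/0.87484 ≈ 59.439 days.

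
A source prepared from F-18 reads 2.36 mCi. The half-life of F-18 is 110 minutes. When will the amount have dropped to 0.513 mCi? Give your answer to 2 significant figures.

240 minutes

Fraction remaining = 0.513/2.36 ≈ 0.21737.
n = log₂(2.36/0.513) = ln(4.6004)/ln 2 ≈ 2.2018 half-lives.
t = n × t½ = 2.2018 × 110 ≈ 242.19 minutes.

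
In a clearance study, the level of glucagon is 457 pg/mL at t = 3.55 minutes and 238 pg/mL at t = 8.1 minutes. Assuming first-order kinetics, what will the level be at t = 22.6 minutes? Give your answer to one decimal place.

29.8 pg/mL

Over Δt = 8.1 − 3.55 = 4.55 minutes, the level fell by a factor of 457/238 ≈ 1.9202.
n = log₂(1.9202) ≈ 0.94123 half-lives, so t½ = 4.55/0.94123 ≈ 4.8341 minutes.
From t = 8.1 to t = 22.6: 238 × (1/2)^((22.6−8.1)/4.8341) ≈ 29.76 pg/mL.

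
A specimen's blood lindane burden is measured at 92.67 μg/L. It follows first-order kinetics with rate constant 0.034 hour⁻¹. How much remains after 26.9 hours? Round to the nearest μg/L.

37 μg/L

t½ = ln 2 / k = 0.69315 / 0.034 ≈ 20.387 hours.
Number of half-lives: n = 26.9/20.387 ≈ 1.3195.
Remaining = 92.67 × (1/2)^1.3195 = 92.67 × 0.40068 ≈ 37.131 μg/L.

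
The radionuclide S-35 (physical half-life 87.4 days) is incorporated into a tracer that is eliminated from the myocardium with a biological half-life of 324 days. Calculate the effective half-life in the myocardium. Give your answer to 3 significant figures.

68.8 days

1/t_eff = 1/t_phys + 1/t_biol = 1/87.4 + 1/324 = 0.014528 per day.
t_eff = 87.4 × 324 / (87.4 + 324) ≈ 68.832 days.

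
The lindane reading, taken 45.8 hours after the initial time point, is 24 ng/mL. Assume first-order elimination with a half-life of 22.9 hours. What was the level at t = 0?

Number of half-lives elapsed: n = 45.8/22.9 ≈ 2.
A₀ = A × 2^n = 24 × 2^2 = 24 × 4 ≈ 96 ng/mL.

96 ng/mL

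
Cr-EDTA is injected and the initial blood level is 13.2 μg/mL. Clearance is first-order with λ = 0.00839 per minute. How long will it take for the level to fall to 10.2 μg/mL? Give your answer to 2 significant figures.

31 minutes

t½ = ln 2 / λ = 0.69315 / 0.00839 ≈ 82.616 minutes.
Fraction remaining = 10.2/13.2 ≈ 0.77273.
n = log₂(13.2/10.2) = ln(1.2941)/ln 2 ≈ 0.37197 half-lives.
t = n × t½ = 0.37197 × 82.616 ≈ 30.731 minutes.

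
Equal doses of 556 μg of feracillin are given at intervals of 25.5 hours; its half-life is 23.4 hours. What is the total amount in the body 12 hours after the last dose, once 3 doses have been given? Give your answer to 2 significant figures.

660 μg

The 3 doses were given 63, 37.5, 12 hours ago.
Total = 556·(1/2)^(63/23.4) + 556·(1/2)^(37.5/23.4) + 556·(1/2)^(12/23.4)
      = 86.022 + 183.09 + 389.67 ≈ 658.78 μg.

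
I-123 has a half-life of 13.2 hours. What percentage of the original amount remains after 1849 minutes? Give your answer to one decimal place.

1849 minutes = 30.8167 hours.
n = 30.8167/13.2 ≈ 2.3346 half-lives.
Fraction remaining = (1/2)^2.3346 ≈ 0.19825, i.e. 19.825%.

19.8%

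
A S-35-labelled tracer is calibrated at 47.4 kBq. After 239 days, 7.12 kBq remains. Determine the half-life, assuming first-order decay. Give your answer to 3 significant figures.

87.4 days

A/A₀ = 7.12/47.4 ≈ 0.15021.
n = log₂(6.6573) ≈ 2.7349 half-lives elapsed in 239 days.
t½ = 239/2.7349 ≈ 87.388 days.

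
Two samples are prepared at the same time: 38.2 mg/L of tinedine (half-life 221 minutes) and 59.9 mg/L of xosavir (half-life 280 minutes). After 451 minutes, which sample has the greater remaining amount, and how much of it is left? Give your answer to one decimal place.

tinedine: 38.2 × (1/2)^2.0407 ≈ 9.2842 mg/L.
xosavir: 59.9 × (1/2)^1.6107 ≈ 19.613 mg/L.
Xosavir has more remaining, at ≈ 19.613 mg/L.

xosavir, 19.6 mg/L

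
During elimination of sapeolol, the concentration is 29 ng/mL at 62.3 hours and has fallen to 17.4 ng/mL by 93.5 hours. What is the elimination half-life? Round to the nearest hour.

Over Δt = 93.5 − 62.3 = 31.2 hours, the level fell by a factor of 29/17.4 ≈ 1.6667.
n = log₂(1.6667) ≈ 0.73697 half-lives, so t½ = 31.2/0.73697 ≈ 42.336 hours.

42 hours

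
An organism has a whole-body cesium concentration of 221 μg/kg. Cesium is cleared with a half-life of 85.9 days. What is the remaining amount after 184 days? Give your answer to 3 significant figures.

Number of half-lives: n = 184/85.9 ≈ 2.142.
Remaining = 221 × (1/2)^2.142 = 221 × 0.22656 ≈ 50.07 μg/kg.

50.1 μg/kg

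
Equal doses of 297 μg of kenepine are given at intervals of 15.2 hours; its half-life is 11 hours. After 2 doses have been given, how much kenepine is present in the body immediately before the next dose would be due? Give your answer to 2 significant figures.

160 μg

The 2 doses were given 30.4, 15.2 hours ago.
Total = 297·(1/2)^(30.4/11) + 297·(1/2)^(15.2/11)
      = 43.734 + 113.97 ≈ 157.7 μg.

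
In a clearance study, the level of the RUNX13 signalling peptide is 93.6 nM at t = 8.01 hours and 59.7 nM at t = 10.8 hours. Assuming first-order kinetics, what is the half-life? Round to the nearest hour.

4 hours

Over Δt = 10.8 − 8.01 = 2.79 hours, the level fell by a factor of 93.6/59.7 ≈ 1.5678.
n = log₂(1.5678) ≈ 0.64878 half-lives, so t½ = 2.79/0.64878 ≈ 4.3004 hours.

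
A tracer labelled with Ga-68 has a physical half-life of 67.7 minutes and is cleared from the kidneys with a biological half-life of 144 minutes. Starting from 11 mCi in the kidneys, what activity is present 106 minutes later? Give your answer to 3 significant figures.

1/t_eff = 1/t_phys + 1/t_biol = 1/67.7 + 1/144 = 0.021715 per minute.
t_eff = 67.7 × 144 / (67.7 + 144) ≈ 46.05 minutes.
Remaining = 11 × (1/2)^(106/46.05) = 11 × (1/2)^2.3018 ≈ 2.2308 mCi.

2.23 mCi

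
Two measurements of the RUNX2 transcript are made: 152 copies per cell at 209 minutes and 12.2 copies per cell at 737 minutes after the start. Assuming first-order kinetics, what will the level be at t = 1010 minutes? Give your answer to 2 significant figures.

3.3 copies per cell

Over Δt = 737 − 209 = 528 minutes, the level fell by a factor of 152/12.2 ≈ 12.459.
n = log₂(12.459) ≈ 3.6391 half-lives, so t½ = 528/3.6391 ≈ 145.09 minutes.
From t = 737 to t = 1010: 12.2 × (1/2)^((1010−737)/145.09) ≈ 3.3109 copies per cell.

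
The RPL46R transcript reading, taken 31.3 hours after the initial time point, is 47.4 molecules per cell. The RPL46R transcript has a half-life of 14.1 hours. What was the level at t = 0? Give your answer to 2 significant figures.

220 molecules per cell

Number of half-lives elapsed: n = 31.3/14.1 ≈ 2.2199.
A₀ = A × 2^n = 47.4 × 2^2.2199 = 47.4 × 4.6585 ≈ 220.81 molecules per cell.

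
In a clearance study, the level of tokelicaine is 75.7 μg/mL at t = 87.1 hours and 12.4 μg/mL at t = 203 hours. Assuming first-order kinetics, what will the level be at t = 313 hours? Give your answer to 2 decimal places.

2.23 μg/mL

Over Δt = 203 − 87.1 = 115.9 hours, the level fell by a factor of 75.7/12.4 ≈ 6.1048.
n = log₂(6.1048) ≈ 2.61 half-lives, so t½ = 115.9/2.61 ≈ 44.407 hours.
From t = 203 to t = 313: 12.4 × (1/2)^((313−203)/44.407) ≈ 2.2271 μg/mL.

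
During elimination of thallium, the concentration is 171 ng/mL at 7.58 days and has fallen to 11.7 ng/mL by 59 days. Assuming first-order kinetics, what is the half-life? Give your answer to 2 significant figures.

13 days

Over Δt = 59 − 7.58 = 51.42 days, the level fell by a factor of 171/11.7 ≈ 14.615.
n = log₂(14.615) ≈ 3.8694 half-lives, so t½ = 51.42/3.8694 ≈ 13.289 days.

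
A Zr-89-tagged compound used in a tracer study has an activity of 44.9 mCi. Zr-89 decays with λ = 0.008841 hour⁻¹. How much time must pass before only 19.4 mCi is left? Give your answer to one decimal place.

t½ = ln 2 / λ = 0.69315 / 0.008841 ≈ 78.401 hours.
Fraction remaining = 19.4/44.9 ≈ 0.43207.
n = log₂(44.9/19.4) = ln(2.3144)/ln 2 ≈ 1.2107 half-lives.
t = n × t½ = 1.2107 × 78.401 ≈ 94.917 hours.

94.9 hours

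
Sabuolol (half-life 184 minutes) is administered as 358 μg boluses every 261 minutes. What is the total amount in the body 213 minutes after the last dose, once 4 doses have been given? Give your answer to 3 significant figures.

The 4 doses were given 996, 735, 474, 213 minutes ago.
Total = 358·(1/2)^(996/184) + 358·(1/2)^(735/184) + 358·(1/2)^(474/184) + 358·(1/2)^(213/184)
      = 8.4022 + 22.459 + 60.035 + 160.48 ≈ 251.37 μg.

251 μg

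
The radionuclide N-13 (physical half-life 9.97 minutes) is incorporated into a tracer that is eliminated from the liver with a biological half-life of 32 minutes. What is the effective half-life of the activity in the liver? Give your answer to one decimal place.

1/t_eff = 1/t_phys + 1/t_biol = 1/9.97 + 1/32 = 0.13155 per minute.
t_eff = 9.97 × 32 / (9.97 + 32) ≈ 7.6016 minutes.

7.6 minutes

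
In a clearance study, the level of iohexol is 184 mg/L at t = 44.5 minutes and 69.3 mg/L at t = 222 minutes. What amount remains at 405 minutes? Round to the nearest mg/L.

25 mg/L

Over Δt = 222 − 44.5 = 177.5 minutes, the level fell by a factor of 184/69.3 ≈ 2.6551.
n = log₂(2.6551) ≈ 1.4088 half-lives, so t½ = 177.5/1.4088 ≈ 126 minutes.
From t = 222 to t = 405: 69.3 × (1/2)^((405−222)/126) ≈ 25.323 mg/L.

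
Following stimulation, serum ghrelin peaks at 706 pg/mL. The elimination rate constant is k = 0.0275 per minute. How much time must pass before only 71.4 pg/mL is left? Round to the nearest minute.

83 minutes

t½ = ln 2 / k = 0.69315 / 0.0275 ≈ 25.205 minutes.
Fraction remaining = 71.4/706 ≈ 0.10113.
n = log₂(706/71.4) = ln(9.888)/ln 2 ≈ 3.3057 half-lives.
t = n × t½ = 3.3057 × 25.205 ≈ 83.321 minutes.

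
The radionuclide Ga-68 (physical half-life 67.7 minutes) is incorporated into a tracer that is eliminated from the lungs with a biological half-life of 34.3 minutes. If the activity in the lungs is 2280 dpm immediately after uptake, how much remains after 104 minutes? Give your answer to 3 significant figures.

96.1 dpm

1/t_eff = 1/t_phys + 1/t_biol = 1/67.7 + 1/34.3 = 0.043926 per minute.
t_eff = 67.7 × 34.3 / (67.7 + 34.3) ≈ 22.766 minutes.
Remaining = 2280 × (1/2)^(104/22.766) = 2280 × (1/2)^4.5683 ≈ 96.106 dpm.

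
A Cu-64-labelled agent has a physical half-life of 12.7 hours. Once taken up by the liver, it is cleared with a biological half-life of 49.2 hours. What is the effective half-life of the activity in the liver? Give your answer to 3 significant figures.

1/t_eff = 1/t_phys + 1/t_biol = 1/12.7 + 1/49.2 = 0.099065 per hour.
t_eff = 12.7 × 49.2 / (12.7 + 49.2) ≈ 10.094 hours.

10.1 hours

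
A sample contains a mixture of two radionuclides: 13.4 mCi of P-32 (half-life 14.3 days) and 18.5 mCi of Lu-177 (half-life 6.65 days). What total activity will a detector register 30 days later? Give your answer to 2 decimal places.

P-32: 13.4 × (1/2)^(30/14.3) = 13.4 × (1/2)^2.0979 ≈ 3.1302 mCi.
Lu-177: 18.5 × (1/2)^(30/6.65) = 18.5 × (1/2)^4.5113 ≈ 0.81123 mCi.
Total = 3.1302 + 0.81123 ≈ 3.9414 mCi.

3.94 mCi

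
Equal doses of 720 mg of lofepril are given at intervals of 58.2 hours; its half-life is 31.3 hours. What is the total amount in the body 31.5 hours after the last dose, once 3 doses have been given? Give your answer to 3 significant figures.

The 3 doses were given 147.9, 89.7, 31.5 hours ago.
Total = 720·(1/2)^(147.9/31.3) + 720·(1/2)^(89.7/31.3) + 720·(1/2)^(31.5/31.3)
      = 27.22 + 98.773 + 358.41 ≈ 484.4 mg.

484 mg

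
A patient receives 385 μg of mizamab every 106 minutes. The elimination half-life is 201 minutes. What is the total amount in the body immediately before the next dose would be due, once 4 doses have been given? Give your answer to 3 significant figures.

670 μg

The 4 doses were given 424, 318, 212, 106 minutes ago.
Total = 385·(1/2)^(424/201) + 385·(1/2)^(318/201) + 385·(1/2)^(212/201) + 385·(1/2)^(106/201)
      = 89.218 + 128.59 + 185.33 + 267.12 ≈ 670.26 μg.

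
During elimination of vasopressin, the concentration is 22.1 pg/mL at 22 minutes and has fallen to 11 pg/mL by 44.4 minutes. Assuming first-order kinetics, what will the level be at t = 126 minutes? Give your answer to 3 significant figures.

Over Δt = 44.4 − 22 = 22.4 minutes, the level fell by a factor of 22.1/11 ≈ 2.0091.
n = log₂(2.0091) ≈ 1.0065 half-lives, so t½ = 22.4/1.0065 ≈ 22.254 minutes.
From t = 44.4 to t = 126: 11 × (1/2)^((126−44.4)/22.254) ≈ 0.86618 pg/mL.

0.866 pg/mL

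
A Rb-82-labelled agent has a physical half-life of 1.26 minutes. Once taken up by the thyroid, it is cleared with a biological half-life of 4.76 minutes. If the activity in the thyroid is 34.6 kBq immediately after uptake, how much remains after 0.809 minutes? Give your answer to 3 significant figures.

1/t_eff = 1/t_phys + 1/t_biol = 1/1.26 + 1/4.76 = 1.0037 per minute.
t_eff = 1.26 × 4.76 / (1.26 + 4.76) ≈ 0.99628 minutes.
Remaining = 34.6 × (1/2)^(0.809/0.99628) = 34.6 × (1/2)^0.81202 ≈ 19.708 kBq.

19.7 kBq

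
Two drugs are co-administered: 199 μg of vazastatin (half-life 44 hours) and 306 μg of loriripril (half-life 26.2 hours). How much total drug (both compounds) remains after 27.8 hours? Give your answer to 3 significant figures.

275 μg

vazastatin: 199 × (1/2)^(27.8/44) = 199 × (1/2)^0.63182 ≈ 128.43 μg.
loriripril: 306 × (1/2)^(27.8/26.2) = 306 × (1/2)^1.0611 ≈ 146.66 μg.
Total = 128.43 + 146.66 ≈ 275.09 μg.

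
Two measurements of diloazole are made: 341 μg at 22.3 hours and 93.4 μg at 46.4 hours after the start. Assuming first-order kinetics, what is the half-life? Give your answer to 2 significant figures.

Over Δt = 46.4 − 22.3 = 24.1 hours, the level fell by a factor of 341/93.4 ≈ 3.651.
n = log₂(3.651) ≈ 1.8683 half-lives, so t½ = 24.1/1.8683 ≈ 12.9 hours.

13 hours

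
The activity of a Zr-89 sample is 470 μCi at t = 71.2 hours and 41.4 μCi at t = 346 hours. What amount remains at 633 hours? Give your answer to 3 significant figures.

3.27 μCi

Over Δt = 346 − 71.2 = 274.8 hours, the level fell by a factor of 470/41.4 ≈ 11.353.
n = log₂(11.353) ≈ 3.505 half-lives, so t½ = 274.8/3.505 ≈ 78.403 hours.
From t = 346 to t = 633: 41.4 × (1/2)^((633−346)/78.403) ≈ 3.2739 μCi.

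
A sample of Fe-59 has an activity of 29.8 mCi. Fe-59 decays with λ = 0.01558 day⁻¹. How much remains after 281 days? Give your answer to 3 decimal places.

0.374 mCi

t½ = ln 2 / λ = 0.69315 / 0.01558 ≈ 44.49 days.
Number of half-lives: n = 281/44.49 ≈ 6.3161.
Remaining = 29.8 × (1/2)^6.3161 = 29.8 × 0.012551 ≈ 0.37401 mCi.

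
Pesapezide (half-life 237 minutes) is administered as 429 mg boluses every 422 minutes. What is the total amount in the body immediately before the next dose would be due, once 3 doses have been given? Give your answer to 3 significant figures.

172 mg

The 3 doses were given 1266, 844, 422 minutes ago.
Total = 429·(1/2)^(1266/237) + 429·(1/2)^(844/237) + 429·(1/2)^(422/237)
      = 10.578 + 36.344 + 124.87 ≈ 171.79 mg.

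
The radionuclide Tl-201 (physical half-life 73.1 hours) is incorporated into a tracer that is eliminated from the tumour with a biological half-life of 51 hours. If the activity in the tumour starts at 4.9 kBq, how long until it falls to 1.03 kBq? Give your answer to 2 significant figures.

68 hours

1/t_eff = 1/t_phys + 1/t_biol = 1/73.1 + 1/51 = 0.033288 per hour.
t_eff = 73.1 × 51 / (73.1 + 51) ≈ 30.041 hours.
n = log₂(4.9/1.03) ≈ 2.2501; t = 2.2501 × 30.041 ≈ 67.597 hours.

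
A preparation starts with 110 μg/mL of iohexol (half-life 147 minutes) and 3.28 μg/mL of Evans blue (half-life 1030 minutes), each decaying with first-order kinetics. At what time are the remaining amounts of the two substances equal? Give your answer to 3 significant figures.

869 minutes

Set 110·(1/2)^(t/147) = 3.28·(1/2)^(t/1030).
Taking log₂: log₂(110/3.28) = t·(1/147 − 1/1030).
log₂(33.537) = 5.0677; 1/147 − 1/1030 = 0.0058318.
t = 5.0677 / 0.0058318 ≈ 868.96 minutes.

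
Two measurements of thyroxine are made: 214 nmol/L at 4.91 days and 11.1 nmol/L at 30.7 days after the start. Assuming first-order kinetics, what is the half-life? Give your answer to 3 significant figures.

Over Δt = 30.7 − 4.91 = 25.79 days, the level fell by a factor of 214/11.1 ≈ 19.279.
n = log₂(19.279) ≈ 4.269 half-lives, so t½ = 25.79/4.269 ≈ 6.0413 days.

6.04 days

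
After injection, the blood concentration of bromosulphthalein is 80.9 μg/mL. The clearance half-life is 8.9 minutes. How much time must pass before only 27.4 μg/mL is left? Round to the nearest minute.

Fraction remaining = 27.4/80.9 ≈ 0.33869.
n = log₂(80.9/27.4) = ln(2.9526)/ln 2 ≈ 1.562 half-lives.
t = n × t½ = 1.562 × 8.9 ≈ 13.901 minutes.

14 minutes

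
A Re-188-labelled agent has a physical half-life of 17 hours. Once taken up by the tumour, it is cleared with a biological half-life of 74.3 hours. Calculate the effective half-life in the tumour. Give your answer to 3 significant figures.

13.8 hours

1/t_eff = 1/t_phys + 1/t_biol = 1/17 + 1/74.3 = 0.072282 per hour.
t_eff = 17 × 74.3 / (17 + 74.3) ≈ 13.835 hours.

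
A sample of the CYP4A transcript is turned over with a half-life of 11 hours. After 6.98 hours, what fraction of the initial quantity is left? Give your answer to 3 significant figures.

n = 6.98/11 ≈ 0.63455 half-lives.
Fraction remaining = (1/2)^0.63455 ≈ 0.64414.

0.644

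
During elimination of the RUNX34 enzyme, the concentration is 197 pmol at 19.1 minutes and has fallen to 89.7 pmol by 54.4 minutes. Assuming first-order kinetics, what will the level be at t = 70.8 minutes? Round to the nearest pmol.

Over Δt = 54.4 − 19.1 = 35.3 minutes, the level fell by a factor of 197/89.7 ≈ 2.1962.
n = log₂(2.1962) ≈ 1.135 half-lives, so t½ = 35.3/1.135 ≈ 31.101 minutes.
From t = 54.4 to t = 70.8: 89.7 × (1/2)^((70.8−54.4)/31.101) ≈ 62.238 pmol.

62 pmol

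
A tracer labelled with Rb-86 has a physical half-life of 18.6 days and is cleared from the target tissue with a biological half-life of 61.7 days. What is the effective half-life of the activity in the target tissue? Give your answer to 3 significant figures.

1/t_eff = 1/t_phys + 1/t_biol = 1/18.6 + 1/61.7 = 0.069971 per day.
t_eff = 18.6 × 61.7 / (18.6 + 61.7) ≈ 14.292 days.

14.3 days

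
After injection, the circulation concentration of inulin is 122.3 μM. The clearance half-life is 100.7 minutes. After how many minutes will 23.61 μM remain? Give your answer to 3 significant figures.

239 minutes

Fraction remaining = 23.61/122.3 ≈ 0.19305.
n = log₂(122.3/23.61) = ln(5.18)/ln 2 ≈ 2.373 half-lives.
t = n × t½ = 2.373 × 100.7 ≈ 238.96 minutes.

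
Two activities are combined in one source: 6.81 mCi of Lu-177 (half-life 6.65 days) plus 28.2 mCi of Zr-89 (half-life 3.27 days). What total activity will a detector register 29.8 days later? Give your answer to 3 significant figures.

0.356 mCi

Lu-177: 6.81 × (1/2)^(29.8/6.65) = 6.81 × (1/2)^4.4812 ≈ 0.30491 mCi.
Zr-89: 28.2 × (1/2)^(29.8/3.27) = 28.2 × (1/2)^9.1131 ≈ 0.050923 mCi.
Total = 0.30491 + 0.050923 ≈ 0.35583 mCi.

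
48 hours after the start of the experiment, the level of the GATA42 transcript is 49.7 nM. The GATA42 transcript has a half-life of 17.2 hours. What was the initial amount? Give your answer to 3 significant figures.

344 nM

Number of half-lives elapsed: n = 48/17.2 ≈ 2.7907.
A₀ = A × 2^n = 49.7 × 2^2.7907 = 49.7 × 6.9196 ≈ 343.91 nM.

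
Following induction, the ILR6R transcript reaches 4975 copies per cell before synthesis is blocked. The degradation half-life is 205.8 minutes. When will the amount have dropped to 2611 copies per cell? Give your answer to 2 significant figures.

Fraction remaining = 2611/4975 ≈ 0.52482.
n = log₂(4975/2611) = ln(1.9054)/ln 2 ≈ 0.93009 half-lives.
t = n × t½ = 0.93009 × 205.8 ≈ 191.41 minutes.

190 minutes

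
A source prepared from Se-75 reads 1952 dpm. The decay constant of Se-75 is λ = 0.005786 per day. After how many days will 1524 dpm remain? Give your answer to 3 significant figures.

42.8 days

t½ = ln 2 / λ = 0.69315 / 0.005786 ≈ 119.8 days.
Fraction remaining = 1524/1952 ≈ 0.78074.
n = log₂(1952/1524) = ln(1.2808)/ln 2 ≈ 0.35709 half-lives.
t = n × t½ = 0.35709 × 119.8 ≈ 42.778 days.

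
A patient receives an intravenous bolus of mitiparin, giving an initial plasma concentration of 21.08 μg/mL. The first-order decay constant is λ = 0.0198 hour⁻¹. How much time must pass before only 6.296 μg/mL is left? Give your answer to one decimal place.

t½ = ln 2 / λ = 0.69315 / 0.0198 ≈ 35.007 hours.
Fraction remaining = 6.296/21.08 ≈ 0.29867.
n = log₂(21.08/6.296) = ln(3.3482)/ln 2 ≈ 1.7434 half-lives.
t = n × t½ = 1.7434 × 35.007 ≈ 61.031 hours.

61.0 hours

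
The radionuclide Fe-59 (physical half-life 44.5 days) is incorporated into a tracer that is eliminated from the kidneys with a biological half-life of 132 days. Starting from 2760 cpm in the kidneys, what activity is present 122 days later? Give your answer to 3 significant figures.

217 cpm

1/t_eff = 1/t_phys + 1/t_biol = 1/44.5 + 1/132 = 0.030048 per day.
t_eff = 44.5 × 132 / (44.5 + 132) ≈ 33.28 days.
Remaining = 2760 × (1/2)^(122/33.28) = 2760 × (1/2)^3.6658 ≈ 217.46 cpm.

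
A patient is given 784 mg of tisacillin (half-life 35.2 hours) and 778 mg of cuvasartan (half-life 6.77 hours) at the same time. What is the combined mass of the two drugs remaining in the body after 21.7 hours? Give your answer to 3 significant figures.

596 mg

tisacillin: 784 × (1/2)^(21.7/35.2) = 784 × (1/2)^0.61648 ≈ 511.37 mg.
cuvasartan: 778 × (1/2)^(21.7/6.77) = 778 × (1/2)^3.2053 ≈ 84.35 mg.
Total = 511.37 + 84.35 ≈ 595.72 mg.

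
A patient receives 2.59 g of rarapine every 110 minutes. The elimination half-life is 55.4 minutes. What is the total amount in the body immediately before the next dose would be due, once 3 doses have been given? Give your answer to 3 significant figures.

The 3 doses were given 330, 220, 110 minutes ago.
Total = 2.59·(1/2)^(330/55.4) + 2.59·(1/2)^(220/55.4) + 2.59·(1/2)^(110/55.4)
      = 0.041702 + 0.16515 + 0.65401 ≈ 0.86086 g.

0.861 g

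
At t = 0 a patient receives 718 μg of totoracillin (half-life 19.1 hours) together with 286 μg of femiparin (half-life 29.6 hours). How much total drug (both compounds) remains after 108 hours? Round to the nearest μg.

totoracillin: 718 × (1/2)^(108/19.1) = 718 × (1/2)^5.6545 ≈ 14.255 μg.
femiparin: 286 × (1/2)^(108/29.6) = 286 × (1/2)^3.6486 ≈ 22.804 μg.
Total = 14.255 + 22.804 ≈ 37.059 μg.

37 μg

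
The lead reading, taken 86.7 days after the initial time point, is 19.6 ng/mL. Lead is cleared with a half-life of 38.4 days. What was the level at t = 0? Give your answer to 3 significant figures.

Number of half-lives elapsed: n = 86.7/38.4 ≈ 2.2578.
A₀ = A × 2^n = 19.6 × 2^2.2578 = 19.6 × 4.7827 ≈ 93.74 ng/mL.

93.7 ng/mL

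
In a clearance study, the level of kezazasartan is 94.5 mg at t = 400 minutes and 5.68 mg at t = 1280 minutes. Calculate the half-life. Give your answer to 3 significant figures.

Over Δt = 1280 − 400 = 880 minutes, the level fell by a factor of 94.5/5.68 ≈ 16.637.
n = log₂(16.637) ≈ 4.0564 half-lives, so t½ = 880/4.0564 ≈ 216.94 minutes.

217 minutes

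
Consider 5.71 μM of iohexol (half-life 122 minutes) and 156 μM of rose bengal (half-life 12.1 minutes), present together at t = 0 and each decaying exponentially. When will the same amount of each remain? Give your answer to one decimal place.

Set 5.71·(1/2)^(t/122) = 156·(1/2)^(t/12.1).
Taking log₂: log₂(5.71/156) = t·(1/122 − 1/12.1).
log₂(0.036603) = -4.7719; 1/122 − 1/12.1 = -0.074448.
t = -4.7719 / -0.074448 ≈ 64.097 minutes.

64.1 minutes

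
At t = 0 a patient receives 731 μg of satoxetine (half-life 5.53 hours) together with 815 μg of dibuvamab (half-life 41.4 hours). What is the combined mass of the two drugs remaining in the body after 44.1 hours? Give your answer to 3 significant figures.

392 μg

satoxetine: 731 × (1/2)^(44.1/5.53) = 731 × (1/2)^7.9747 ≈ 2.906 μg.
dibuvamab: 815 × (1/2)^(44.1/41.4) = 815 × (1/2)^1.0652 ≈ 389.49 μg.
Total = 2.906 + 389.49 ≈ 392.4 μg.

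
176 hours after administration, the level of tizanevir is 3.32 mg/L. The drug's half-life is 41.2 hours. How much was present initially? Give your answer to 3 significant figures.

64.1 mg/L

Number of half-lives elapsed: n = 176/41.2 ≈ 4.2718.
A₀ = A × 2^n = 3.32 × 2^4.2718 = 3.32 × 19.318 ≈ 64.134 mg/L.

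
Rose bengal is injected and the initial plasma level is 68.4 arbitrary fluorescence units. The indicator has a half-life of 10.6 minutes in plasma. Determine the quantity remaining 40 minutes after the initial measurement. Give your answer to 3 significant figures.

Number of half-lives: n = 40/10.6 ≈ 3.7736.
Remaining = 68.4 × (1/2)^3.7736 = 68.4 × 0.07312 ≈ 5.0014 arbitrary fluorescence units.

5.00 arbitrary fluorescence units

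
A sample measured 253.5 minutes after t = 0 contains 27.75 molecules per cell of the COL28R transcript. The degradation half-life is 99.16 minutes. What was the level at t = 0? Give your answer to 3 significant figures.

163 molecules per cell

Number of half-lives elapsed: n = 253.5/99.16 ≈ 2.5565.
A₀ = A × 2^n = 27.75 × 2^2.5565 = 27.75 × 5.8827 ≈ 163.24 molecules per cell.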